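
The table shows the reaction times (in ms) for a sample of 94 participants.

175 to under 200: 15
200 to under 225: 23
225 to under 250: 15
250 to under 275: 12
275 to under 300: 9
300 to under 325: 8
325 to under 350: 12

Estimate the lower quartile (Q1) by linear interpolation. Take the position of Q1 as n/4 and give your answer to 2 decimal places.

Cumulative frequencies: 15, 38, 53, 65, 74, 82, 94
n = 94; position = n/4 = 23.5.
This falls in the class 200 to under 225: L = 200, F = 15, f = 23, h = 25.
Lower quartile ≈ 200 + ((23.5 − 15) / 23) × 25 = 209.2391

209.24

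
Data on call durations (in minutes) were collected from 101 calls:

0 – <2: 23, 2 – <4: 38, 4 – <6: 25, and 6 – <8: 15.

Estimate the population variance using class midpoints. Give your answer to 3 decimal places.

Midpoints: 1, 3, 5, 7
n = 101, Σfm = 367, mean = 3.6337
Σfm² = 1725
Σf(m − x̄)² = Σfm² − (Σfm)²/n = 1725 − 367²/101 = 391.4455
Population variance = 391.4455 / 101 = 3.8757

3.876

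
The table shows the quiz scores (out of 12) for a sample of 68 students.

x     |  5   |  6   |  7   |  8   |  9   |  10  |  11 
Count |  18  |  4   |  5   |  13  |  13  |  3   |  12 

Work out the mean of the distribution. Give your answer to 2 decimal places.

7.82

Values: 5, 6, 7, 8, 9, 10, 11
Σfx = 18×5 + 4×6 + 5×7 + 13×8 + 13×9 + 3×10 + 12×11 = 532
n = Σf = 68
Mean = 532 / 68 = 7.8235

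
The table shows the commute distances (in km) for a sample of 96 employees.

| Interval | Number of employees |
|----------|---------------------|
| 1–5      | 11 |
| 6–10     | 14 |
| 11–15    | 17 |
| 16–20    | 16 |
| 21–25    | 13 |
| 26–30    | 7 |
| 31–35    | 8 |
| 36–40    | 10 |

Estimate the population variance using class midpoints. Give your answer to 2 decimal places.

Midpoints: 3, 8, 13, 18, 23, 28, 33, 38
n = 96, Σfm = 1793, mean = 18.6771
Σfm² = 44569
Σf(m − x̄)² = Σfm² − (Σfm)²/n = 44569 − 1793²/96 = 11080.9896
Population variance = 11080.9896 / 96 = 115.4270

115.43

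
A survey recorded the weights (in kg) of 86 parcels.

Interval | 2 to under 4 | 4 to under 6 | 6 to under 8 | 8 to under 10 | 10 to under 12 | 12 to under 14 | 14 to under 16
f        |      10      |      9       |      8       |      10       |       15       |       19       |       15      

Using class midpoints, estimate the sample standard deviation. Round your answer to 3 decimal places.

3.997

Midpoints: 3, 5, 7, 9, 11, 13, 15
n = 86, Σfm = 858, mean = 9.9767
Σfm² = 9918
Σf(m − x̄)² = Σfm² − (Σfm)²/n = 9918 − 858²/86 = 1357.9535
Sample variance = 1357.9535 / 85 = 15.9759
Standard deviation = √15.9759 = 3.9970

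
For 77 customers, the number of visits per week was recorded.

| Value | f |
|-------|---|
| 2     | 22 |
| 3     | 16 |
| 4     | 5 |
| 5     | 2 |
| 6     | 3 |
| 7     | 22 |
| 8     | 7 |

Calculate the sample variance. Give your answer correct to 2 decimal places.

Values: 2, 3, 4, 5, 6, 7, 8
n = 77, Σfx = 350, mean = 4.5455
Σfx² = 1996
Σf(x − x̄)² = Σfx² − (Σfx)²/n = 1996 − 350²/77 = 405.0909
Sample variance = 405.0909 / 76 = 5.3301

5.33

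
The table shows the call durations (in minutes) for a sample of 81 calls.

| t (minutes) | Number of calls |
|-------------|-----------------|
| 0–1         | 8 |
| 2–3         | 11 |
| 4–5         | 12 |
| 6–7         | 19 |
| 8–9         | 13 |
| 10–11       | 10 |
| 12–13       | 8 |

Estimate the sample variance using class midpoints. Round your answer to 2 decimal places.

12.65

Midpoints: 0.5, 2.5, 4.5, 6.5, 8.5, 10.5, 12.5
n = 81, Σfm = 524.5, mean = 6.4753
Σfm² = 4408.25
Σf(m − x̄)² = Σfm² − (Σfm)²/n = 4408.25 − 524.5²/81 = 1011.9506
Sample variance = 1011.9506 / 80 = 12.6494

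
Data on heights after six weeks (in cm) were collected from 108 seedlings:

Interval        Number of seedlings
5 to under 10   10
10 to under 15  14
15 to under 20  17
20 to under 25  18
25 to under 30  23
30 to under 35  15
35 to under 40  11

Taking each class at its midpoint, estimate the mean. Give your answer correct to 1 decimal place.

23.0

Midpoints: 7.5, 12.5, 17.5, 22.5, 27.5, 32.5, 37.5
Σfm = 10×7.5 + 14×12.5 + 17×17.5 + 18×22.5 + 23×27.5 + 15×32.5 + 11×37.5 = 2485
n = Σf = 108
Mean = 2485 / 108 = 23.0093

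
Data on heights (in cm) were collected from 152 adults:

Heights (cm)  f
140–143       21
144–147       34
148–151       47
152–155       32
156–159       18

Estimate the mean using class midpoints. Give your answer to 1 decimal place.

149.3

Midpoints: 141.5, 145.5, 149.5, 153.5, 157.5
Σfm = 21×141.5 + 34×145.5 + 47×149.5 + 32×153.5 + 18×157.5 = 22692
n = Σf = 152
Mean = 22692 / 152 = 149.2895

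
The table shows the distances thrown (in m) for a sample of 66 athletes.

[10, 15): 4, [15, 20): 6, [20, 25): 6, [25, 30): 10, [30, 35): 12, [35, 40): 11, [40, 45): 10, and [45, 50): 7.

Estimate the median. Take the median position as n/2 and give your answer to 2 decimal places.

Cumulative frequencies: 4, 10, 16, 26, 38, 49, 59, 66
n = 66; position = n/2 = 33.
This falls in the class [30, 35): L = 30, F = 26, f = 12, h = 5.
Median ≈ 30 + ((33 − 26) / 12) × 5 = 32.9167

32.92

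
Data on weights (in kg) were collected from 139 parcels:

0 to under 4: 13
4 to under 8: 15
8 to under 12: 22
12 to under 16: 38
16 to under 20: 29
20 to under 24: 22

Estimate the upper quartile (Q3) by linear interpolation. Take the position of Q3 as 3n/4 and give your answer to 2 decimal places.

18.24

Cumulative frequencies: 13, 28, 50, 88, 117, 139
n = 139; position = 3n/4 = 104.25.
This falls in the class 16 to under 20: L = 16, F = 88, f = 29, h = 4.
Upper quartile ≈ 16 + ((104.25 − 88) / 29) × 4 = 18.2414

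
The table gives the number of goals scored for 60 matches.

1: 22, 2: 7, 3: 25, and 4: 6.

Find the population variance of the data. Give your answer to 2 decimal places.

1.12

Values: 1, 2, 3, 4
n = 60, Σfx = 135, mean = 2.2500
Σfx² = 371
Σf(x − x̄)² = Σfx² − (Σfx)²/n = 371 − 135²/60 = 67.2500
Population variance = 67.2500 / 60 = 1.1208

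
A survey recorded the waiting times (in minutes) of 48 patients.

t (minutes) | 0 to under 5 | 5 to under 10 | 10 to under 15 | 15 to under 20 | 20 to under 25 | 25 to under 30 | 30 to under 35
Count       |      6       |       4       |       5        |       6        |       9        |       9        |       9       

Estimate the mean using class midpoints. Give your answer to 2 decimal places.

Midpoints: 2.5, 7.5, 12.5, 17.5, 22.5, 27.5, 32.5
Σfm = 6×2.5 + 4×7.5 + 5×12.5 + 6×17.5 + 9×22.5 + 9×27.5 + 9×32.5 = 955
n = Σf = 48
Mean = 955 / 48 = 19.8958

19.90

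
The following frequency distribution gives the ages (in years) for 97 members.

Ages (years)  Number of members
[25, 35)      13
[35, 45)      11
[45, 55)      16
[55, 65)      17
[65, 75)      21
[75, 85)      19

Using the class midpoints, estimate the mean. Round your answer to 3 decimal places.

Midpoints: 30, 40, 50, 60, 70, 80
Σfm = 13×30 + 11×40 + 16×50 + 17×60 + 21×70 + 19×80 = 5640
n = Σf = 97
Mean = 5640 / 97 = 58.1443

58.144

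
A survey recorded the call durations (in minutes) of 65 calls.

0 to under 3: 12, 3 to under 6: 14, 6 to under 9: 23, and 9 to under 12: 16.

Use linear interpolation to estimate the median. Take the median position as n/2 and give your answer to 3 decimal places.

6.848

Cumulative frequencies: 12, 26, 49, 65
n = 65; position = n/2 = 32.5.
This falls in the class 6 to under 9: L = 6, F = 26, f = 23, h = 3.
Median ≈ 6 + ((32.5 − 26) / 23) × 3 = 6.8478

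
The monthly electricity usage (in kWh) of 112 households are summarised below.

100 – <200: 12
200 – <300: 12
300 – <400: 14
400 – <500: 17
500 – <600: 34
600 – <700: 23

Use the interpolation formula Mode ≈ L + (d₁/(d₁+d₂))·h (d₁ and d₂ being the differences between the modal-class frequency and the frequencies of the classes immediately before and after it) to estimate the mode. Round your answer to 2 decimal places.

Modal class: 500 – <600 (highest frequency 34).
d₁ = 34 − 17 = 17, d₂ = 34 − 23 = 11
Mode ≈ 500 + (17/(17+11)) × 100 = 500 + 60.7143 = 560.7143

560.71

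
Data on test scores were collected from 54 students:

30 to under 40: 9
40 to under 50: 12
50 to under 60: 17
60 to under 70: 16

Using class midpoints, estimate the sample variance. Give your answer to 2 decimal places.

113.91

Midpoints: 35, 45, 55, 65
n = 54, Σfm = 2830, mean = 52.4074
Σfm² = 154350
Σf(m − x̄)² = Σfm² − (Σfm)²/n = 154350 − 2830²/54 = 6037.0370
Sample variance = 6037.0370 / 53 = 113.9064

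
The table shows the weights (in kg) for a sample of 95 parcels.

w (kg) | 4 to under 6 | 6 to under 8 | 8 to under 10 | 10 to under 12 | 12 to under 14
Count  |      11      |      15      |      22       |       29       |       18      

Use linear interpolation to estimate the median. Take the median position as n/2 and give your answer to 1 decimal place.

10.0

Cumulative frequencies: 11, 26, 48, 77, 95
n = 95; position = n/2 = 47.5.
This falls in the class 8 to under 10: L = 8, F = 26, f = 22, h = 2.
Median ≈ 8 + ((47.5 − 26) / 22) × 2 = 9.9545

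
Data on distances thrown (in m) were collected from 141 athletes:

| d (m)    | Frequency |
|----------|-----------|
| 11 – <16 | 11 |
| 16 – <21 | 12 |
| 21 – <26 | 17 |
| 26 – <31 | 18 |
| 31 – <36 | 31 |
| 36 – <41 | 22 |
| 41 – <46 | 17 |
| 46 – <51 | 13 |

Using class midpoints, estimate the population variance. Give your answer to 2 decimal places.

Midpoints: 13.5, 18.5, 23.5, 28.5, 33.5, 38.5, 43.5, 48.5
n = 141, Σfm = 4538.5, mean = 32.1879
Σfm² = 160267.25
Σf(m − x̄)² = Σfm² − (Σfm)²/n = 160267.25 − 4538.5²/141 = 14182.2695
Population variance = 14182.2695 / 141 = 100.5835

100.58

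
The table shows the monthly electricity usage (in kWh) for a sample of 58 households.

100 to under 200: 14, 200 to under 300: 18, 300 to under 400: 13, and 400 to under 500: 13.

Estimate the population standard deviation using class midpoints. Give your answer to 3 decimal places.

Midpoints: 150, 250, 350, 450
n = 58, Σfm = 17000, mean = 293.1034
Σfm² = 5665000
Σf(m − x̄)² = Σfm² − (Σfm)²/n = 5665000 − 17000²/58 = 682241.3793
Population variance = 682241.3793 / 58 = 11762.7824
Standard deviation = √11762.7824 = 108.4564

108.456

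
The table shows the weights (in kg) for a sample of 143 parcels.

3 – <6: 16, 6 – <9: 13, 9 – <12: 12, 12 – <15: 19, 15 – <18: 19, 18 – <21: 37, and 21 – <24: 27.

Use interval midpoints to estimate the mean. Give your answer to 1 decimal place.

Midpoints: 4.5, 7.5, 10.5, 13.5, 16.5, 19.5, 22.5
Σfm = 16×4.5 + 13×7.5 + 12×10.5 + 19×13.5 + 19×16.5 + 37×19.5 + 27×22.5 = 2194.5
n = Σf = 143
Mean = 2194.5 / 143 = 15.3462

15.3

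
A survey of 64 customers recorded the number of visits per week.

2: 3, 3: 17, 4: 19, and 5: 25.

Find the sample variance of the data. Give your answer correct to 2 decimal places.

Values: 2, 3, 4, 5
n = 64, Σfx = 258, mean = 4.0312
Σfx² = 1094
Σf(x − x̄)² = Σfx² − (Σfx)²/n = 1094 − 258²/64 = 53.9375
Sample variance = 53.9375 / 63 = 0.8562

0.86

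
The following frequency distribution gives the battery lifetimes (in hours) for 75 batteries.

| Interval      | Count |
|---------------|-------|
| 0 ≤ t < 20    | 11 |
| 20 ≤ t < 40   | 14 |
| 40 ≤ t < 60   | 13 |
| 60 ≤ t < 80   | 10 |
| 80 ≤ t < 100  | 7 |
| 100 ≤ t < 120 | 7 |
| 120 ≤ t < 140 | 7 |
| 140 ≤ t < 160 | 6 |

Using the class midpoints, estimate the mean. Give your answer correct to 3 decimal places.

Midpoints: 10, 30, 50, 70, 90, 110, 130, 150
Σfm = 11×10 + 14×30 + 13×50 + 10×70 + 7×90 + 7×110 + 7×130 + 6×150 = 5090
n = Σf = 75
Mean = 5090 / 75 = 67.8667

67.867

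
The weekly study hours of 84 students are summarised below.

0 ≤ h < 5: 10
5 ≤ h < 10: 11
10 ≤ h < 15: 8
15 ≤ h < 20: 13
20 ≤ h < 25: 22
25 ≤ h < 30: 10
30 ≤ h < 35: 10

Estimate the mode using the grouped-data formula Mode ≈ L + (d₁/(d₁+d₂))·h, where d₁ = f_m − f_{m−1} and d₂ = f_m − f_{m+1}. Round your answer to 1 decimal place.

22.1

Modal class: 20 ≤ h < 25 (highest frequency 22).
d₁ = 22 − 13 = 9, d₂ = 22 − 10 = 12
Mode ≈ 20 + (9/(9+12)) × 5 = 20 + 2.1429 = 22.1429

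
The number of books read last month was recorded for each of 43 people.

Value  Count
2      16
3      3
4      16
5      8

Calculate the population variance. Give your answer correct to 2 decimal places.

Values: 2, 3, 4, 5
n = 43, Σfx = 145, mean = 3.3721
Σfx² = 547
Σf(x − x̄)² = Σfx² − (Σfx)²/n = 547 − 145²/43 = 58.0465
Population variance = 58.0465 / 43 = 1.3499

1.35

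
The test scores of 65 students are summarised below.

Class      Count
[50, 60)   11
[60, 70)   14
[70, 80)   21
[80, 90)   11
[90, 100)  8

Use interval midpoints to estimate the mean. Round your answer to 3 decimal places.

Midpoints: 55, 65, 75, 85, 95
Σfm = 11×55 + 14×65 + 21×75 + 11×85 + 8×95 = 4785
n = Σf = 65
Mean = 4785 / 65 = 73.6154

73.615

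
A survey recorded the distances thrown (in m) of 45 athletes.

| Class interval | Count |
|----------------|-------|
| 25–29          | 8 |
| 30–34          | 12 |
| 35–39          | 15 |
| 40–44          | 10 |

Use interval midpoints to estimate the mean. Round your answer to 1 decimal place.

Midpoints: 27, 32, 37, 42
Σfm = 8×27 + 12×32 + 15×37 + 10×42 = 1575
n = Σf = 45
Mean = 1575 / 45 = 35.0000

35.0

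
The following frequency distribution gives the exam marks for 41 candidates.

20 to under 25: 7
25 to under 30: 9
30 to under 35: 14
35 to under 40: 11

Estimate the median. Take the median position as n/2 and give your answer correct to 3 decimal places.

Cumulative frequencies: 7, 16, 30, 41
n = 41; position = n/2 = 20.5.
This falls in the class 30 to under 35: L = 30, F = 16, f = 14, h = 5.
Median ≈ 30 + ((20.5 − 16) / 14) × 5 = 31.6071

31.607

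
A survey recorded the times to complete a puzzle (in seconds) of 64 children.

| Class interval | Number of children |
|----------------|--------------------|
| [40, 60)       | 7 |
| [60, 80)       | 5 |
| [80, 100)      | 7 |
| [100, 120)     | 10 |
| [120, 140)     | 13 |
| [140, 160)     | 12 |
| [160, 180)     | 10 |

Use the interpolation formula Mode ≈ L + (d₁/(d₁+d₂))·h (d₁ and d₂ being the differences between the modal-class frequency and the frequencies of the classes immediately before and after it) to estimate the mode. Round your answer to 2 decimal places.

135.00

Modal class: [120, 140) (highest frequency 13).
d₁ = 13 − 10 = 3, d₂ = 13 − 12 = 1
Mode ≈ 120 + (3/(3+1)) × 20 = 120 + 15.0000 = 135.0000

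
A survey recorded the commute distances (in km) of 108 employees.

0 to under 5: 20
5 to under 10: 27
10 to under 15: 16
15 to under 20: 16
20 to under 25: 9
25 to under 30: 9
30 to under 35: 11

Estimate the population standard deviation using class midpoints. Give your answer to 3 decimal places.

9.654

Midpoints: 2.5, 7.5, 12.5, 17.5, 22.5, 27.5, 32.5
n = 108, Σfm = 1540, mean = 14.2593
Σfm² = 32025
Σf(m − x̄)² = Σfm² − (Σfm)²/n = 32025 − 1540²/108 = 10065.7407
Population variance = 10065.7407 / 108 = 93.2013
Standard deviation = √93.2013 = 9.6541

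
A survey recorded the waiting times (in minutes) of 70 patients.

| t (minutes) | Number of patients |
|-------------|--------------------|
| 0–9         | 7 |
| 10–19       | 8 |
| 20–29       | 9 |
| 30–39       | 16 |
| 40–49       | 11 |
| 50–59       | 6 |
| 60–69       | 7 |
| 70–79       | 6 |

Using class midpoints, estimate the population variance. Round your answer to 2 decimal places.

Midpoints: 4.5, 14.5, 24.5, 34.5, 44.5, 54.5, 64.5, 74.5
n = 70, Σfm = 2635, mean = 37.6429
Σfm² = 128297.5
Σf(m − x̄)² = Σfm² − (Σfm)²/n = 128297.5 − 2635²/70 = 29108.5714
Population variance = 29108.5714 / 70 = 415.8367

415.84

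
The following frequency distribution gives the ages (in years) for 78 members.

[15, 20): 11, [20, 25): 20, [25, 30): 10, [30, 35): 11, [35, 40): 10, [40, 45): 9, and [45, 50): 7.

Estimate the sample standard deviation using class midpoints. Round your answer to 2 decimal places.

9.59

Midpoints: 17.5, 22.5, 27.5, 32.5, 37.5, 42.5, 47.5
n = 78, Σfm = 2365, mean = 30.3205
Σfm² = 78787.5
Σf(m − x̄)² = Σfm² − (Σfm)²/n = 78787.5 − 2365²/78 = 7079.4872
Sample variance = 7079.4872 / 77 = 91.9414
Standard deviation = √91.9414 = 9.5886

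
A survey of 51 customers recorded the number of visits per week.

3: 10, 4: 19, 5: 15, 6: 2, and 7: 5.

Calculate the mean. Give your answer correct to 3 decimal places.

Values: 3, 4, 5, 6, 7
Σfx = 10×3 + 19×4 + 15×5 + 2×6 + 5×7 = 228
n = Σf = 51
Mean = 228 / 51 = 4.4706

4.471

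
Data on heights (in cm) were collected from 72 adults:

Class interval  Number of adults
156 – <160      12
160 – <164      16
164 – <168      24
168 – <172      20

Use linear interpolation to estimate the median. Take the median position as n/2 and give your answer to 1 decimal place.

165.3

Cumulative frequencies: 12, 28, 52, 72
n = 72; position = n/2 = 36.
This falls in the class 164 – <168: L = 164, F = 28, f = 24, h = 4.
Median ≈ 164 + ((36 − 28) / 24) × 4 = 165.3333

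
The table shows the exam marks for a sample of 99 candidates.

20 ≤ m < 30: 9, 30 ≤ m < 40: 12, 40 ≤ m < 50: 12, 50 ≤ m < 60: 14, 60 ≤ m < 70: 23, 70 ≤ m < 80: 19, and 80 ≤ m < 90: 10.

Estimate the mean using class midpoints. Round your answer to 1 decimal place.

57.8

Midpoints: 25, 35, 45, 55, 65, 75, 85
Σfm = 9×25 + 12×35 + 12×45 + 14×55 + 23×65 + 19×75 + 10×85 = 5725
n = Σf = 99
Mean = 5725 / 99 = 57.8283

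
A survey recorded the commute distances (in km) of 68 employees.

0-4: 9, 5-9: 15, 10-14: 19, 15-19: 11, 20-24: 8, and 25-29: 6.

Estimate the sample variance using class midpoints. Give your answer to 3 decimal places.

Midpoints: 2, 7, 12, 17, 22, 27
n = 68, Σfm = 876, mean = 12.8824
Σfm² = 14932
Σf(m − x̄)² = Σfm² − (Σfm)²/n = 14932 − 876²/68 = 3647.0588
Sample variance = 3647.0588 / 67 = 54.4337

54.434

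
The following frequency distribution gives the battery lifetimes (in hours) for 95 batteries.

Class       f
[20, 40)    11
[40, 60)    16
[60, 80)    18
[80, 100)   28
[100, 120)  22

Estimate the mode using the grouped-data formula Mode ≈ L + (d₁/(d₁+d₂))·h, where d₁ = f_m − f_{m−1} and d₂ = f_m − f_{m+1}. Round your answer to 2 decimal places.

92.50

Modal class: [80, 100) (highest frequency 28).
d₁ = 28 − 18 = 10, d₂ = 28 − 22 = 6
Mode ≈ 80 + (10/(10+6)) × 20 = 80 + 12.5000 = 92.5000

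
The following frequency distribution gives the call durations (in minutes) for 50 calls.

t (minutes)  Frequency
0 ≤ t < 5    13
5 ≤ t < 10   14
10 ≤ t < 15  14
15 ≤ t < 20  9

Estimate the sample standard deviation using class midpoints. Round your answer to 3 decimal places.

Midpoints: 2.5, 7.5, 12.5, 17.5
n = 50, Σfm = 470, mean = 9.4000
Σfm² = 5812.5
Σf(m − x̄)² = Σfm² − (Σfm)²/n = 5812.5 − 470²/50 = 1394.5000
Sample variance = 1394.5000 / 49 = 28.4592
Standard deviation = √28.4592 = 5.3347

5.335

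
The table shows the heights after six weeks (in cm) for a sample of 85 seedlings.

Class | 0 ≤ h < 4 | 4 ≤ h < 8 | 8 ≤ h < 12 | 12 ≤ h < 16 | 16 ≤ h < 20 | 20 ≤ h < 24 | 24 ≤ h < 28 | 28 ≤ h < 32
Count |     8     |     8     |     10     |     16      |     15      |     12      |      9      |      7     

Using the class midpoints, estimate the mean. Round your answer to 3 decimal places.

16.071

Midpoints: 2, 6, 10, 14, 18, 22, 26, 30
Σfm = 8×2 + 8×6 + 10×10 + 16×14 + 15×18 + 12×22 + 9×26 + 7×30 = 1366
n = Σf = 85
Mean = 1366 / 85 = 16.0706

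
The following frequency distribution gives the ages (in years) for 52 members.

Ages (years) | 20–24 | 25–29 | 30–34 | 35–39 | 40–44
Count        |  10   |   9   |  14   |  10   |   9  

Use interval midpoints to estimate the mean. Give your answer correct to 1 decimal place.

Midpoints: 22, 27, 32, 37, 42
Σfm = 10×22 + 9×27 + 14×32 + 10×37 + 9×42 = 1659
n = Σf = 52
Mean = 1659 / 52 = 31.9038

31.9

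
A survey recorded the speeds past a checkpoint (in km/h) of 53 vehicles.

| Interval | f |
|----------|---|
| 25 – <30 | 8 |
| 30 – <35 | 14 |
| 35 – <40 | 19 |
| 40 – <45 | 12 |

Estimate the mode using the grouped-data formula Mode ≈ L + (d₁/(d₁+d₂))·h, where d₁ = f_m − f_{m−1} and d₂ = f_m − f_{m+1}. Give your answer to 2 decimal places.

Modal class: 35 – <40 (highest frequency 19).
d₁ = 19 − 14 = 5, d₂ = 19 − 12 = 7
Mode ≈ 35 + (5/(5+7)) × 5 = 35 + 2.0833 = 37.0833

37.08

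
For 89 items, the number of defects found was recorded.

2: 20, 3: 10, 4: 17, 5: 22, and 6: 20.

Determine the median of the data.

Cumulative frequencies: 20, 30, 47, 69, 89
n = 89, so the median is the value in position (n+1)/2 = 45.
Position 45 falls at value 4.

4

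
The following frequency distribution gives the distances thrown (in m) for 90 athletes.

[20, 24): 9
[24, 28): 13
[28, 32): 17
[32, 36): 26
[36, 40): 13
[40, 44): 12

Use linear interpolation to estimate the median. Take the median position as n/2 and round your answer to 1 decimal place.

32.9

Cumulative frequencies: 9, 22, 39, 65, 78, 90
n = 90; position = n/2 = 45.
This falls in the class [32, 36): L = 32, F = 39, f = 26, h = 4.
Median ≈ 32 + ((45 − 39) / 26) × 4 = 32.9231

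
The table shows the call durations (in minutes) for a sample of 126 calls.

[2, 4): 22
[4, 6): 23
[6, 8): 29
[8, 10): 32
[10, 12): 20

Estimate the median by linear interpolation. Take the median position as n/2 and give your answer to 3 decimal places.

Cumulative frequencies: 22, 45, 74, 106, 126
n = 126; position = n/2 = 63.
This falls in the class [6, 8): L = 6, F = 45, f = 29, h = 2.
Median ≈ 6 + ((63 − 45) / 29) × 2 = 7.2414

7.241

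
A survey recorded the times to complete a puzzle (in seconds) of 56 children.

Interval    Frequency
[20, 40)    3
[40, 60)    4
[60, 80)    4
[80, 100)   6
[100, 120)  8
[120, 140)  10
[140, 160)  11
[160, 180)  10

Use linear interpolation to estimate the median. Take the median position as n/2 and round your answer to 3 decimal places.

Cumulative frequencies: 3, 7, 11, 17, 25, 35, 46, 56
n = 56; position = n/2 = 28.
This falls in the class [120, 140): L = 120, F = 25, f = 10, h = 20.
Median ≈ 120 + ((28 − 25) / 10) × 20 = 126.0000

126.000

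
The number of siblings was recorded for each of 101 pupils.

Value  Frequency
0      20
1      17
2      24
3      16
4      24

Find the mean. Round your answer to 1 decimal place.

Values: 0, 1, 2, 3, 4
Σfx = 20×0 + 17×1 + 24×2 + 16×3 + 24×4 = 209
n = Σf = 101
Mean = 209 / 101 = 2.0693

2.1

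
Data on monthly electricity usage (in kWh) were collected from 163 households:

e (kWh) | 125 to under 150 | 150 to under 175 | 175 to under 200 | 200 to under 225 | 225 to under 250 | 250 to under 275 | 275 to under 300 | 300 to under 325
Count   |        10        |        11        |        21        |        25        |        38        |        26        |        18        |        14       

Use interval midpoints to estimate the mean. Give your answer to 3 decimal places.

Midpoints: 137.5, 162.5, 187.5, 212.5, 237.5, 262.5, 287.5, 312.5
Σfm = 10×137.5 + 11×162.5 + 21×187.5 + 25×212.5 + 38×237.5 + 26×262.5 + 18×287.5 + 14×312.5 = 37812.5
n = Σf = 163
Mean = 37812.5 / 163 = 231.9785

231.979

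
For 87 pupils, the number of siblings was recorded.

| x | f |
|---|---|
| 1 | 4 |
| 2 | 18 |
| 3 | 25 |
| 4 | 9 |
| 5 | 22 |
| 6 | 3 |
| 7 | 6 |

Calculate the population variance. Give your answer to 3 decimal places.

Values: 1, 2, 3, 4, 5, 6, 7
n = 87, Σfx = 321, mean = 3.6897
Σfx² = 1397
Σf(x − x̄)² = Σfx² − (Σfx)²/n = 1397 − 321²/87 = 212.6207
Population variance = 212.6207 / 87 = 2.4439

2.444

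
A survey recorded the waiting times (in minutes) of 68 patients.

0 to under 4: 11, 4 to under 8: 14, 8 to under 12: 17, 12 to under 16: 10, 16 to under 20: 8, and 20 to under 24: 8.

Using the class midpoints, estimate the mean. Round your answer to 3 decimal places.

Midpoints: 2, 6, 10, 14, 18, 22
Σfm = 11×2 + 14×6 + 17×10 + 10×14 + 8×18 + 8×22 = 736
n = Σf = 68
Mean = 736 / 68 = 10.8235

10.824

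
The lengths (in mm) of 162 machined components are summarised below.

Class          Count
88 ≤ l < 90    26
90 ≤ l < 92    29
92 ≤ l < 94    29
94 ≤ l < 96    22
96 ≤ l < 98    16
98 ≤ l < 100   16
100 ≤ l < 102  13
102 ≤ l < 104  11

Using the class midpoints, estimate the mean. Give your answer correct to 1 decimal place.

94.6

Midpoints: 89, 91, 93, 95, 97, 99, 101, 103
Σfm = 26×89 + 29×91 + 29×93 + 22×95 + 16×97 + 16×99 + 13×101 + 11×103 = 15322
n = Σf = 162
Mean = 15322 / 162 = 94.5802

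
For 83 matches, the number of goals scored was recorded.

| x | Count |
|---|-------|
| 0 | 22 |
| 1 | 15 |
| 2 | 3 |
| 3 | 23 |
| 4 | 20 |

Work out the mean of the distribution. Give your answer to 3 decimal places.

2.048

Values: 0, 1, 2, 3, 4
Σfx = 22×0 + 15×1 + 3×2 + 23×3 + 20×4 = 170
n = Σf = 83
Mean = 170 / 83 = 2.0482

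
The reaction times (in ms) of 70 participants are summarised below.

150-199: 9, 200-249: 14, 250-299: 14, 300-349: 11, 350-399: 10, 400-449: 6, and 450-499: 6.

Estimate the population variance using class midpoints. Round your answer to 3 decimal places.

8106.633

Midpoints: 174.5, 224.5, 274.5, 324.5, 374.5, 424.5, 474.5
n = 70, Σfm = 21265, mean = 303.7857
Σfm² = 7027467.5
Σf(m − x̄)² = Σfm² − (Σfm)²/n = 7027467.5 − 21265²/70 = 567464.2857
Population variance = 567464.2857 / 70 = 8106.6327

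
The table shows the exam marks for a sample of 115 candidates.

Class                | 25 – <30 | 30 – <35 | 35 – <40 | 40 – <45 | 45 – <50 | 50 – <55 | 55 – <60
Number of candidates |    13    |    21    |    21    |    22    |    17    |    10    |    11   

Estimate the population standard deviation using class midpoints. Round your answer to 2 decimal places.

Midpoints: 27.5, 32.5, 37.5, 42.5, 47.5, 52.5, 57.5
n = 115, Σfm = 4727.5, mean = 41.1087
Σfm² = 203568.75
Σf(m − x̄)² = Σfm² − (Σfm)²/n = 203568.75 − 4727.5²/115 = 9227.3913
Population variance = 9227.3913 / 115 = 80.2382
Standard deviation = √80.2382 = 8.9576

8.96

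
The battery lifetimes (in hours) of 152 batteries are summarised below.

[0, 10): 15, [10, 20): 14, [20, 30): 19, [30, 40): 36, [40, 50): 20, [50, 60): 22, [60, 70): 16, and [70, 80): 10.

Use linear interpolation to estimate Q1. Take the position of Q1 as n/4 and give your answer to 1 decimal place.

Cumulative frequencies: 15, 29, 48, 84, 104, 126, 142, 152
n = 152; position = n/4 = 38.
This falls in the class [20, 30): L = 20, F = 29, f = 19, h = 10.
Lower quartile ≈ 20 + ((38 − 29) / 19) × 10 = 24.7368

24.7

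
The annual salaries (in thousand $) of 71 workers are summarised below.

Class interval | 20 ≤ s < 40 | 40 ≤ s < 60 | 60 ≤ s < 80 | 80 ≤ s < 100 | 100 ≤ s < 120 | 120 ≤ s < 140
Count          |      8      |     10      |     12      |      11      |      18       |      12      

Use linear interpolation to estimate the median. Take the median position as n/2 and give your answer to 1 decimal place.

90.0

Cumulative frequencies: 8, 18, 30, 41, 59, 71
n = 71; position = n/2 = 35.5.
This falls in the class 80 ≤ s < 100: L = 80, F = 30, f = 11, h = 20.
Median ≈ 80 + ((35.5 − 30) / 11) × 20 = 90.0000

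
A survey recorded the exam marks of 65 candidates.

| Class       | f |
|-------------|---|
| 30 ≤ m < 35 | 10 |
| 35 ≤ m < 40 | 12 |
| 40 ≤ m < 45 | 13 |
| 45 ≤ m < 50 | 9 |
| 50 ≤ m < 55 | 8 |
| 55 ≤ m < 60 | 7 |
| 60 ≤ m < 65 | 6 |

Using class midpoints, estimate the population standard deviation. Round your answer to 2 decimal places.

Midpoints: 32.5, 37.5, 42.5, 47.5, 52.5, 57.5, 62.5
n = 65, Σfm = 2952.5, mean = 45.4231
Σfm² = 139856.25
Σf(m − x̄)² = Σfm² − (Σfm)²/n = 139856.25 − 2952.5²/65 = 5744.6154
Population variance = 5744.6154 / 65 = 88.3787
Standard deviation = √88.3787 = 9.4010

9.40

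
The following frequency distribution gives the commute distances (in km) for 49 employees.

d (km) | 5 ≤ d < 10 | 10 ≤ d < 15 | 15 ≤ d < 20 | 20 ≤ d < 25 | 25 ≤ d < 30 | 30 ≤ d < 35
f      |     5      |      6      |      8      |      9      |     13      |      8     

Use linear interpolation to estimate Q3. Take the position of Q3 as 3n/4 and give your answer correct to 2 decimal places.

28.37

Cumulative frequencies: 5, 11, 19, 28, 41, 49
n = 49; position = 3n/4 = 36.75.
This falls in the class 25 ≤ d < 30: L = 25, F = 28, f = 13, h = 5.
Upper quartile ≈ 25 + ((36.75 − 28) / 13) × 5 = 28.3654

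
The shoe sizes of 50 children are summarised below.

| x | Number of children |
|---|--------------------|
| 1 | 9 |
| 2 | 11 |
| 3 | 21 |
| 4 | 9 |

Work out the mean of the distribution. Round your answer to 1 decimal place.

Values: 1, 2, 3, 4
Σfx = 9×1 + 11×2 + 21×3 + 9×4 = 130
n = Σf = 50
Mean = 130 / 50 = 2.6000

2.6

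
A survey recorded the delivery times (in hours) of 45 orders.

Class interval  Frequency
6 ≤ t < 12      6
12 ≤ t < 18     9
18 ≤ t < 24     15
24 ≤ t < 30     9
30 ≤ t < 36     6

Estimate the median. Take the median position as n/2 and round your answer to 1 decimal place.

Cumulative frequencies: 6, 15, 30, 39, 45
n = 45; position = n/2 = 22.5.
This falls in the class 18 ≤ t < 24: L = 18, F = 15, f = 15, h = 6.
Median ≈ 18 + ((22.5 − 15) / 15) × 6 = 21.0000

21.0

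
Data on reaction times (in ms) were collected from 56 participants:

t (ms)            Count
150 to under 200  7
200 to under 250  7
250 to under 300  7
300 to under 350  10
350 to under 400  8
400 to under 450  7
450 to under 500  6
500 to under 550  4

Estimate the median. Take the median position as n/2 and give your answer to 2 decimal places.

Cumulative frequencies: 7, 14, 21, 31, 39, 46, 52, 56
n = 56; position = n/2 = 28.
This falls in the class 300 to under 350: L = 300, F = 21, f = 10, h = 50.
Median ≈ 300 + ((28 − 21) / 10) × 50 = 335.0000

335.00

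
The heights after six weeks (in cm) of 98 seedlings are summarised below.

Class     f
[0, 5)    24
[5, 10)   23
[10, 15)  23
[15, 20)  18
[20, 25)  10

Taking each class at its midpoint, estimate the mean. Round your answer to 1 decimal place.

10.8

Midpoints: 2.5, 7.5, 12.5, 17.5, 22.5
Σfm = 24×2.5 + 23×7.5 + 23×12.5 + 18×17.5 + 10×22.5 = 1060
n = Σf = 98
Mean = 1060 / 98 = 10.8163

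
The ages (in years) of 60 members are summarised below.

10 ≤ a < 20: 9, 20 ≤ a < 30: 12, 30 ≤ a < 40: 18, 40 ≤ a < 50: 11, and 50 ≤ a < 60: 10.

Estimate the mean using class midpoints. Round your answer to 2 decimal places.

Midpoints: 15, 25, 35, 45, 55
Σfm = 9×15 + 12×25 + 18×35 + 11×45 + 10×55 = 2110
n = Σf = 60
Mean = 2110 / 60 = 35.1667

35.17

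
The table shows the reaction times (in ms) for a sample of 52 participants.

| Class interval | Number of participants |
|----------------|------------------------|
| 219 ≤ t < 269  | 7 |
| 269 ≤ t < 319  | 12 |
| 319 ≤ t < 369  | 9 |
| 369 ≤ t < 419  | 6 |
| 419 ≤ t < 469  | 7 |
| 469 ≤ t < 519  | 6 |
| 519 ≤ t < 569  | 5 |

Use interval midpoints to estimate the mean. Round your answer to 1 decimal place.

Midpoints: 244, 294, 344, 394, 444, 494, 544
Σfm = 7×244 + 12×294 + 9×344 + 6×394 + 7×444 + 6×494 + 5×544 = 19488
n = Σf = 52
Mean = 19488 / 52 = 374.7692

374.8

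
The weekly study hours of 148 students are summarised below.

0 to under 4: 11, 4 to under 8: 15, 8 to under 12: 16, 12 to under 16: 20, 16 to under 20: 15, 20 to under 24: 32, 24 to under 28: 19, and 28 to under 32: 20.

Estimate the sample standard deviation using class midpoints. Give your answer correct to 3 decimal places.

Midpoints: 2, 6, 10, 14, 18, 22, 26, 30
n = 148, Σfm = 2620, mean = 17.7027
Σfm² = 57296
Σf(m − x̄)² = Σfm² − (Σfm)²/n = 57296 − 2620²/148 = 10914.9189
Sample variance = 10914.9189 / 147 = 74.2511
Standard deviation = √74.2511 = 8.6169

8.617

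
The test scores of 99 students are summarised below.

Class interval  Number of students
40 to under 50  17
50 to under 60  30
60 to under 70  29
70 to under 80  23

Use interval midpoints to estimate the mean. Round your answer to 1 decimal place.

Midpoints: 45, 55, 65, 75
Σfm = 17×45 + 30×55 + 29×65 + 23×75 = 6025
n = Σf = 99
Mean = 6025 / 99 = 60.8586

60.9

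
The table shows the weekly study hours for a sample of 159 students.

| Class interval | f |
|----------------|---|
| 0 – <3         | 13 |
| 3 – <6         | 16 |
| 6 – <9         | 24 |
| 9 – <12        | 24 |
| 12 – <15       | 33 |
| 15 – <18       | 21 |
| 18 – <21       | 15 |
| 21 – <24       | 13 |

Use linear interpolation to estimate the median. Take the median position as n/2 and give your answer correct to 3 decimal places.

Cumulative frequencies: 13, 29, 53, 77, 110, 131, 146, 159
n = 159; position = n/2 = 79.5.
This falls in the class 12 – <15: L = 12, F = 77, f = 33, h = 3.
Median ≈ 12 + ((79.5 − 77) / 33) × 3 = 12.2273

12.227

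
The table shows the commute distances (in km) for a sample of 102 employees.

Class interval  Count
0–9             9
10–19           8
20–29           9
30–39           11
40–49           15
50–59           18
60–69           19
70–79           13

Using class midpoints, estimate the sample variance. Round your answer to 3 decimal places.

Midpoints: 4.5, 14.5, 24.5, 34.5, 44.5, 54.5, 64.5, 74.5
n = 102, Σfm = 4599, mean = 45.0882
Σfm² = 254725.5
Σf(m − x̄)² = Σfm² − (Σfm)²/n = 254725.5 − 4599²/102 = 47364.7059
Sample variance = 47364.7059 / 101 = 468.9575

468.957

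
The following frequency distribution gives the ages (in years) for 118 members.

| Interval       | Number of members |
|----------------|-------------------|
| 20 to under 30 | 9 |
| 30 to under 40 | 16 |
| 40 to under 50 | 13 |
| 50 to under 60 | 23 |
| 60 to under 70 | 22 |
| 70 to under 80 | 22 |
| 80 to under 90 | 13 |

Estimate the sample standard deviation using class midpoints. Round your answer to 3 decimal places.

17.921

Midpoints: 25, 35, 45, 55, 65, 75, 85
n = 118, Σfm = 6820, mean = 57.7966
Σfm² = 431750
Σf(m − x̄)² = Σfm² − (Σfm)²/n = 431750 − 6820²/118 = 37577.1186
Sample variance = 37577.1186 / 117 = 321.1720
Standard deviation = √321.1720 = 17.9213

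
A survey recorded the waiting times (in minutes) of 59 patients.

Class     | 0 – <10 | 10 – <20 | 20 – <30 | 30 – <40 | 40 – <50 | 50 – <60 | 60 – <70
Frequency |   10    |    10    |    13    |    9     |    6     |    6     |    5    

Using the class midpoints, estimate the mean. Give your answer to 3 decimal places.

Midpoints: 5, 15, 25, 35, 45, 55, 65
Σfm = 10×5 + 10×15 + 13×25 + 9×35 + 6×45 + 6×55 + 5×65 = 1765
n = Σf = 59
Mean = 1765 / 59 = 29.9153

29.915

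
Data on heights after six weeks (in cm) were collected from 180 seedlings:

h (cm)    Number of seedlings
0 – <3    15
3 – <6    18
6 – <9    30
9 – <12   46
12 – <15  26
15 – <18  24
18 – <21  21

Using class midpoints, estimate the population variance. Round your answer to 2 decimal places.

Midpoints: 1.5, 4.5, 7.5, 10.5, 13.5, 16.5, 19.5
n = 180, Σfm = 1968, mean = 10.9333
Σfm² = 26415
Σf(m − x̄)² = Σfm² − (Σfm)²/n = 26415 − 1968²/180 = 4898.2000
Population variance = 4898.2000 / 180 = 27.2122

27.21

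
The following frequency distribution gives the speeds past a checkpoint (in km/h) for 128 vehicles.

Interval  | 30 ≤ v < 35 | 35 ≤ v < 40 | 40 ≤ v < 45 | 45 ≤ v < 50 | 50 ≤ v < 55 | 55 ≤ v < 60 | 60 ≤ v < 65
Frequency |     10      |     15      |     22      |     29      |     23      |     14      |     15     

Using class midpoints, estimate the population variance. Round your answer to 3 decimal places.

75.092

Midpoints: 32.5, 37.5, 42.5, 47.5, 52.5, 57.5, 62.5
n = 128, Σfm = 6150, mean = 48.0469
Σfm² = 305100
Σf(m − x̄)² = Σfm² − (Σfm)²/n = 305100 − 6150²/128 = 9611.7188
Population variance = 9611.7188 / 128 = 75.0916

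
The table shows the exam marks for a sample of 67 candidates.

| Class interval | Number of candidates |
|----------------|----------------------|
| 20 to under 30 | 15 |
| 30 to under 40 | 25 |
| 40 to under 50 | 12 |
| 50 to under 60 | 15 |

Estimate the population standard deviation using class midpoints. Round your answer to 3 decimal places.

10.659

Midpoints: 25, 35, 45, 55
n = 67, Σfm = 2615, mean = 39.0299
Σfm² = 109675
Σf(m − x̄)² = Σfm² − (Σfm)²/n = 109675 − 2615²/67 = 7611.9403
Population variance = 7611.9403 / 67 = 113.6110
Standard deviation = √113.6110 = 10.6588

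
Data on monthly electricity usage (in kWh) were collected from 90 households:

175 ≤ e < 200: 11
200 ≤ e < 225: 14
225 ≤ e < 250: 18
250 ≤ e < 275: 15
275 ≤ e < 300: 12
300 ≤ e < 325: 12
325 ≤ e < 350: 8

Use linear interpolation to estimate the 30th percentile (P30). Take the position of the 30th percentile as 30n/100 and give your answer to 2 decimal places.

Cumulative frequencies: 11, 25, 43, 58, 70, 82, 90
n = 90; position = 30n/100 = 27.
This falls in the class 225 ≤ e < 250: L = 225, F = 25, f = 18, h = 25.
30th percentile ≈ 225 + ((27 − 25) / 18) × 25 = 227.7778

227.78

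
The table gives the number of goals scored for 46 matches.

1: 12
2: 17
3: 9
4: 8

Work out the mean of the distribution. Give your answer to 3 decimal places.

Values: 1, 2, 3, 4
Σfx = 12×1 + 17×2 + 9×3 + 8×4 = 105
n = Σf = 46
Mean = 105 / 46 = 2.2826

2.283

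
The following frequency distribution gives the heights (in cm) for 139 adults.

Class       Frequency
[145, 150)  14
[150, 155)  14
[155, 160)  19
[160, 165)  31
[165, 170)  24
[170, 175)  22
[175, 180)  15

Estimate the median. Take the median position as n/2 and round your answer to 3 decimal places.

Cumulative frequencies: 14, 28, 47, 78, 102, 124, 139
n = 139; position = n/2 = 69.5.
This falls in the class [160, 165): L = 160, F = 47, f = 31, h = 5.
Median ≈ 160 + ((69.5 − 47) / 31) × 5 = 163.6290

163.629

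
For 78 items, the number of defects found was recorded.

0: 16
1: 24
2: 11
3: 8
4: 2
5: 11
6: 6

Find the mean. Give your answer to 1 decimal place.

2.2

Values: 0, 1, 2, 3, 4, 5, 6
Σfx = 16×0 + 24×1 + 11×2 + 8×3 + 2×4 + 11×5 + 6×6 = 169
n = Σf = 78
Mean = 169 / 78 = 2.1667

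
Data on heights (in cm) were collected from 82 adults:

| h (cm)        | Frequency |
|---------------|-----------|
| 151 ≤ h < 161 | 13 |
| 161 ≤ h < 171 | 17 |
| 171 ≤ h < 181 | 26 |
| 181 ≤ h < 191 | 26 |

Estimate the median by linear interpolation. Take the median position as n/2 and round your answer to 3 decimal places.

175.231

Cumulative frequencies: 13, 30, 56, 82
n = 82; position = n/2 = 41.
This falls in the class 171 ≤ h < 181: L = 171, F = 30, f = 26, h = 10.
Median ≈ 171 + ((41 − 30) / 26) × 10 = 175.2308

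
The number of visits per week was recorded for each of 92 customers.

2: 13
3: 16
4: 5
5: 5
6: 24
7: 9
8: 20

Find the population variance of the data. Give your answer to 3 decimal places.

4.551

Values: 2, 3, 4, 5, 6, 7, 8
n = 92, Σfx = 486, mean = 5.2826
Σfx² = 2986
Σf(x − x̄)² = Σfx² − (Σfx)²/n = 2986 − 486²/92 = 418.6522
Population variance = 418.6522 / 92 = 4.5506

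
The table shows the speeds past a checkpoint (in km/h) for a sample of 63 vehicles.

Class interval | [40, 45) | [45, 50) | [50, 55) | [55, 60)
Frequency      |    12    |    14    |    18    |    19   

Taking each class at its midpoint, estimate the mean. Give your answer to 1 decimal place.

51.0

Midpoints: 42.5, 47.5, 52.5, 57.5
Σfm = 12×42.5 + 14×47.5 + 18×52.5 + 19×57.5 = 3212.5
n = Σf = 63
Mean = 3212.5 / 63 = 50.9921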